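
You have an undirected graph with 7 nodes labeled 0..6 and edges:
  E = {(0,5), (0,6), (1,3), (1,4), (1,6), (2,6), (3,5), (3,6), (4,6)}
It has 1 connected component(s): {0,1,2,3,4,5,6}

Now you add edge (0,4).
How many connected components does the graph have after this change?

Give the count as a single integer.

Initial component count: 1
Add (0,4): endpoints already in same component. Count unchanged: 1.
New component count: 1

Answer: 1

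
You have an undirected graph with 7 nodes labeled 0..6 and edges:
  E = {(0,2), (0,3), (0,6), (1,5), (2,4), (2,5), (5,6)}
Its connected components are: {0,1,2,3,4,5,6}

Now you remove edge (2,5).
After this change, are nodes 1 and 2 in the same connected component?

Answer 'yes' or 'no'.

Initial components: {0,1,2,3,4,5,6}
Removing edge (2,5): not a bridge — component count unchanged at 1.
New components: {0,1,2,3,4,5,6}
Are 1 and 2 in the same component? yes

Answer: yes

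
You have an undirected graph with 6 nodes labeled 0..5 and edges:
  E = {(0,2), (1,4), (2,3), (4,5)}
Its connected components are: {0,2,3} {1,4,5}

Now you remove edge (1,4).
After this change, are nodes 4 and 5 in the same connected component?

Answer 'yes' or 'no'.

Initial components: {0,2,3} {1,4,5}
Removing edge (1,4): it was a bridge — component count 2 -> 3.
New components: {0,2,3} {1} {4,5}
Are 4 and 5 in the same component? yes

Answer: yes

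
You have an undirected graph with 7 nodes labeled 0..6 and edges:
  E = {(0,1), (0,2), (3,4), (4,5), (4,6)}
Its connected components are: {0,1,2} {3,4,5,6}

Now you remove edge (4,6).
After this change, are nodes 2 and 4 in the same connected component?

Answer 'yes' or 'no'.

Initial components: {0,1,2} {3,4,5,6}
Removing edge (4,6): it was a bridge — component count 2 -> 3.
New components: {0,1,2} {3,4,5} {6}
Are 2 and 4 in the same component? no

Answer: no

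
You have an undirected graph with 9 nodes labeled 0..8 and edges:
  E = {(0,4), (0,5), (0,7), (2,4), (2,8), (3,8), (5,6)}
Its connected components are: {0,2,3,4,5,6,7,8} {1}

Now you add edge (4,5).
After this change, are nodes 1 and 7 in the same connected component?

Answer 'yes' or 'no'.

Initial components: {0,2,3,4,5,6,7,8} {1}
Adding edge (4,5): both already in same component {0,2,3,4,5,6,7,8}. No change.
New components: {0,2,3,4,5,6,7,8} {1}
Are 1 and 7 in the same component? no

Answer: no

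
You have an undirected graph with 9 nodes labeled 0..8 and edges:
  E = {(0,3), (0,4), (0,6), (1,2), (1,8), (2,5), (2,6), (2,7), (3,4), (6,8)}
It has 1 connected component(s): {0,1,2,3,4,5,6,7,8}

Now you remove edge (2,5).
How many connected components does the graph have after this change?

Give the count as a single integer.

Initial component count: 1
Remove (2,5): it was a bridge. Count increases: 1 -> 2.
  After removal, components: {0,1,2,3,4,6,7,8} {5}
New component count: 2

Answer: 2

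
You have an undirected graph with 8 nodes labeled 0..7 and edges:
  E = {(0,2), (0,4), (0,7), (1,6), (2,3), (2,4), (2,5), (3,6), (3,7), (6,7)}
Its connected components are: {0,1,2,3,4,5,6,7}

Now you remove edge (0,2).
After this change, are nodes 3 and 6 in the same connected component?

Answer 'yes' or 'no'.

Answer: yes

Derivation:
Initial components: {0,1,2,3,4,5,6,7}
Removing edge (0,2): not a bridge — component count unchanged at 1.
New components: {0,1,2,3,4,5,6,7}
Are 3 and 6 in the same component? yes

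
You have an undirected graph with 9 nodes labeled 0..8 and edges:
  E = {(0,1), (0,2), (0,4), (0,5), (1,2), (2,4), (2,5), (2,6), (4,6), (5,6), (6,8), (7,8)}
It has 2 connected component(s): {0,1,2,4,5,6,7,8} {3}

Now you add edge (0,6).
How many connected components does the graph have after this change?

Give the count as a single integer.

Initial component count: 2
Add (0,6): endpoints already in same component. Count unchanged: 2.
New component count: 2

Answer: 2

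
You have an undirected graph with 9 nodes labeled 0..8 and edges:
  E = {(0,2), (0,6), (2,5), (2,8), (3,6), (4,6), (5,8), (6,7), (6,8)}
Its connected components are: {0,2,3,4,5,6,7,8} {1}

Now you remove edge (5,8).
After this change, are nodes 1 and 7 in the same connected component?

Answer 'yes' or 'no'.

Initial components: {0,2,3,4,5,6,7,8} {1}
Removing edge (5,8): not a bridge — component count unchanged at 2.
New components: {0,2,3,4,5,6,7,8} {1}
Are 1 and 7 in the same component? no

Answer: no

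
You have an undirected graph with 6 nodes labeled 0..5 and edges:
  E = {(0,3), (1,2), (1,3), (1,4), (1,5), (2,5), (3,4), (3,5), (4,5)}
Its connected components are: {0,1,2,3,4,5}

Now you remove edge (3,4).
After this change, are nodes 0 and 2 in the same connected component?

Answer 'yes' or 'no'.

Answer: yes

Derivation:
Initial components: {0,1,2,3,4,5}
Removing edge (3,4): not a bridge — component count unchanged at 1.
New components: {0,1,2,3,4,5}
Are 0 and 2 in the same component? yes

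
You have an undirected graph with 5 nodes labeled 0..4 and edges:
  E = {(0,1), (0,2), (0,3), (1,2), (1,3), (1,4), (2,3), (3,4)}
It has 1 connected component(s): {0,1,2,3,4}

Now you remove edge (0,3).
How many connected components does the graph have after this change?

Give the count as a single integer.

Answer: 1

Derivation:
Initial component count: 1
Remove (0,3): not a bridge. Count unchanged: 1.
  After removal, components: {0,1,2,3,4}
New component count: 1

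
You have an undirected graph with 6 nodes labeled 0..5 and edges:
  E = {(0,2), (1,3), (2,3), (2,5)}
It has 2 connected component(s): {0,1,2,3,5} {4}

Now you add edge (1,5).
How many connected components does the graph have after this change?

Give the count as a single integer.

Initial component count: 2
Add (1,5): endpoints already in same component. Count unchanged: 2.
New component count: 2

Answer: 2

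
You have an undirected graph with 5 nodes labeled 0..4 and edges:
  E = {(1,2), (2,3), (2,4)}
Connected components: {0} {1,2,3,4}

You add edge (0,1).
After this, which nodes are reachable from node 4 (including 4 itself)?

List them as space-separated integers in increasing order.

Answer: 0 1 2 3 4

Derivation:
Before: nodes reachable from 4: {1,2,3,4}
Adding (0,1): merges 4's component with another. Reachability grows.
After: nodes reachable from 4: {0,1,2,3,4}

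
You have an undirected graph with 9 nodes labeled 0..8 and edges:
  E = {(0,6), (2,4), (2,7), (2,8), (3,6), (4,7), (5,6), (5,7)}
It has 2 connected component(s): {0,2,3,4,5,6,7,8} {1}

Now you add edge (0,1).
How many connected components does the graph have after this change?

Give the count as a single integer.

Initial component count: 2
Add (0,1): merges two components. Count decreases: 2 -> 1.
New component count: 1

Answer: 1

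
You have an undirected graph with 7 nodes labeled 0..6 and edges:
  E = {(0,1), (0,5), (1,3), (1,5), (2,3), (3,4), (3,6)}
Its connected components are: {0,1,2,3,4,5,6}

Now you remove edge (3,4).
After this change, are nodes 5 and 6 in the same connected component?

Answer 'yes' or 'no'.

Initial components: {0,1,2,3,4,5,6}
Removing edge (3,4): it was a bridge — component count 1 -> 2.
New components: {0,1,2,3,5,6} {4}
Are 5 and 6 in the same component? yes

Answer: yes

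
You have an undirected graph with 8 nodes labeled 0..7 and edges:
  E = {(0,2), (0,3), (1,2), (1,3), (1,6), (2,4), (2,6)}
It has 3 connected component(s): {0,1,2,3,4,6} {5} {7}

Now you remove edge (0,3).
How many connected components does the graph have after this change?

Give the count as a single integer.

Answer: 3

Derivation:
Initial component count: 3
Remove (0,3): not a bridge. Count unchanged: 3.
  After removal, components: {0,1,2,3,4,6} {5} {7}
New component count: 3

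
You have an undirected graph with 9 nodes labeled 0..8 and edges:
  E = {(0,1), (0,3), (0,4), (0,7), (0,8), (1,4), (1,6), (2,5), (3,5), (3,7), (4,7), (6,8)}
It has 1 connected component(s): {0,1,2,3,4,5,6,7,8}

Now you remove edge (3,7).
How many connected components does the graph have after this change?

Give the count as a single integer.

Initial component count: 1
Remove (3,7): not a bridge. Count unchanged: 1.
  After removal, components: {0,1,2,3,4,5,6,7,8}
New component count: 1

Answer: 1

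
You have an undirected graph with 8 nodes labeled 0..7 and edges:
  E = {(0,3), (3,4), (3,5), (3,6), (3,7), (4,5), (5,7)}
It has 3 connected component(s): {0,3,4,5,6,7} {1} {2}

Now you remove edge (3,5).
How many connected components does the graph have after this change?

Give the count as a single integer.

Answer: 3

Derivation:
Initial component count: 3
Remove (3,5): not a bridge. Count unchanged: 3.
  After removal, components: {0,3,4,5,6,7} {1} {2}
New component count: 3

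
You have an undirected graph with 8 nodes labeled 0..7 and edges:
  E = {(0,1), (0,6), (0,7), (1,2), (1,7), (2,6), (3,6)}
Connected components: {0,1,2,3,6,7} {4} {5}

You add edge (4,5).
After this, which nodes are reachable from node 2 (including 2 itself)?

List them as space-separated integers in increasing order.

Before: nodes reachable from 2: {0,1,2,3,6,7}
Adding (4,5): merges two components, but neither contains 2. Reachability from 2 unchanged.
After: nodes reachable from 2: {0,1,2,3,6,7}

Answer: 0 1 2 3 6 7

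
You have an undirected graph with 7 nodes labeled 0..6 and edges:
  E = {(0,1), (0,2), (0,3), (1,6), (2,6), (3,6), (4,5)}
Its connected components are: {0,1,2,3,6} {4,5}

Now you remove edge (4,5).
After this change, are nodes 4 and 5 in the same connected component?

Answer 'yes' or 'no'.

Initial components: {0,1,2,3,6} {4,5}
Removing edge (4,5): it was a bridge — component count 2 -> 3.
New components: {0,1,2,3,6} {4} {5}
Are 4 and 5 in the same component? no

Answer: no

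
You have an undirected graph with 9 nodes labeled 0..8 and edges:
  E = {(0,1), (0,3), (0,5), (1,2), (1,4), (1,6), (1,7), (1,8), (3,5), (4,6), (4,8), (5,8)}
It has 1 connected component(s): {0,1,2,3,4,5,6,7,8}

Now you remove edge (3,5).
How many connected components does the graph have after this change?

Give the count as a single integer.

Initial component count: 1
Remove (3,5): not a bridge. Count unchanged: 1.
  After removal, components: {0,1,2,3,4,5,6,7,8}
New component count: 1

Answer: 1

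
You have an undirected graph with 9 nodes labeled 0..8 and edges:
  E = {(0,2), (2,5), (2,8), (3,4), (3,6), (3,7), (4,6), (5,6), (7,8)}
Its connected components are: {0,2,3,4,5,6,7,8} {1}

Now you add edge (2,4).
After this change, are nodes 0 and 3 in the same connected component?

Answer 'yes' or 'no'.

Initial components: {0,2,3,4,5,6,7,8} {1}
Adding edge (2,4): both already in same component {0,2,3,4,5,6,7,8}. No change.
New components: {0,2,3,4,5,6,7,8} {1}
Are 0 and 3 in the same component? yes

Answer: yes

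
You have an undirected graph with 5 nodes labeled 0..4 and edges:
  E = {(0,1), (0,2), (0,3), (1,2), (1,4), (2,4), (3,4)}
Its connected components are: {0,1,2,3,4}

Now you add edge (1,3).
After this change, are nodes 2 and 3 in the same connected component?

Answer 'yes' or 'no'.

Answer: yes

Derivation:
Initial components: {0,1,2,3,4}
Adding edge (1,3): both already in same component {0,1,2,3,4}. No change.
New components: {0,1,2,3,4}
Are 2 and 3 in the same component? yes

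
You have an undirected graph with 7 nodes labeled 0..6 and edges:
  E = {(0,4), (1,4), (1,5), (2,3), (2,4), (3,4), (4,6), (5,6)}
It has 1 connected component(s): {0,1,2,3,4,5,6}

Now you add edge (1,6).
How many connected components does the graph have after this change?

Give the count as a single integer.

Initial component count: 1
Add (1,6): endpoints already in same component. Count unchanged: 1.
New component count: 1

Answer: 1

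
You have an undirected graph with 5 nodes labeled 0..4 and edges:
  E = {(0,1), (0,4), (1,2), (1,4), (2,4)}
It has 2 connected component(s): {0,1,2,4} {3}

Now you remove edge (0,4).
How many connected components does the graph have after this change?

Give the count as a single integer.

Answer: 2

Derivation:
Initial component count: 2
Remove (0,4): not a bridge. Count unchanged: 2.
  After removal, components: {0,1,2,4} {3}
New component count: 2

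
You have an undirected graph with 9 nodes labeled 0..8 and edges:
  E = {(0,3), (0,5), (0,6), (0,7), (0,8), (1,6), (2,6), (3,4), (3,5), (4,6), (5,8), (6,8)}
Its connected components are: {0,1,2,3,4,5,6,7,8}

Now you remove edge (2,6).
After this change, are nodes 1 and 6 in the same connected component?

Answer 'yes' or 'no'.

Answer: yes

Derivation:
Initial components: {0,1,2,3,4,5,6,7,8}
Removing edge (2,6): it was a bridge — component count 1 -> 2.
New components: {0,1,3,4,5,6,7,8} {2}
Are 1 and 6 in the same component? yes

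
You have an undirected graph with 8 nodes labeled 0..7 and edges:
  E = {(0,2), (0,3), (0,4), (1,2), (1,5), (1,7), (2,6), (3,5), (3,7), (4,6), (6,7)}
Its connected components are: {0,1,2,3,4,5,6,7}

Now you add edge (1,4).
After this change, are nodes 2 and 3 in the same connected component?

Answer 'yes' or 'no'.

Initial components: {0,1,2,3,4,5,6,7}
Adding edge (1,4): both already in same component {0,1,2,3,4,5,6,7}. No change.
New components: {0,1,2,3,4,5,6,7}
Are 2 and 3 in the same component? yes

Answer: yes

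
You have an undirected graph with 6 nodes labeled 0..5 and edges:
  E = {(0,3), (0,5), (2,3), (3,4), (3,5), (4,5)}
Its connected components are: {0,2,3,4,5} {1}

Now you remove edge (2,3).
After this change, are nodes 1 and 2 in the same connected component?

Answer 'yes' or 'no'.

Answer: no

Derivation:
Initial components: {0,2,3,4,5} {1}
Removing edge (2,3): it was a bridge — component count 2 -> 3.
New components: {0,3,4,5} {1} {2}
Are 1 and 2 in the same component? no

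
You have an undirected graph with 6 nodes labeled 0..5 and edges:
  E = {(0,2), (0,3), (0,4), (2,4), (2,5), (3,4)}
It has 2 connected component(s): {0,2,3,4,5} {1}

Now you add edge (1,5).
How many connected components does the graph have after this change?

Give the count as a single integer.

Answer: 1

Derivation:
Initial component count: 2
Add (1,5): merges two components. Count decreases: 2 -> 1.
New component count: 1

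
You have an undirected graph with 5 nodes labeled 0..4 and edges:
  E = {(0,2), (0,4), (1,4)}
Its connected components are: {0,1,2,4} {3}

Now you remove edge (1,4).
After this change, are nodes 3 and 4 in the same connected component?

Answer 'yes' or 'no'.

Initial components: {0,1,2,4} {3}
Removing edge (1,4): it was a bridge — component count 2 -> 3.
New components: {0,2,4} {1} {3}
Are 3 and 4 in the same component? no

Answer: no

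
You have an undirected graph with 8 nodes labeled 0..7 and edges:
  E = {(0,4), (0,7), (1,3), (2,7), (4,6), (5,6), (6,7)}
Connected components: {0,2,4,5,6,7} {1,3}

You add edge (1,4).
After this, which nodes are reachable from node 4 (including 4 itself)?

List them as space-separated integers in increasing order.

Before: nodes reachable from 4: {0,2,4,5,6,7}
Adding (1,4): merges 4's component with another. Reachability grows.
After: nodes reachable from 4: {0,1,2,3,4,5,6,7}

Answer: 0 1 2 3 4 5 6 7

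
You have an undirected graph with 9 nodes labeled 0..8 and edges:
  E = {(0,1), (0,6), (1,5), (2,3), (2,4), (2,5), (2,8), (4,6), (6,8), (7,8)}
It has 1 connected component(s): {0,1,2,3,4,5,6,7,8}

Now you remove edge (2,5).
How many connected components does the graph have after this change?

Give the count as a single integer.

Answer: 1

Derivation:
Initial component count: 1
Remove (2,5): not a bridge. Count unchanged: 1.
  After removal, components: {0,1,2,3,4,5,6,7,8}
New component count: 1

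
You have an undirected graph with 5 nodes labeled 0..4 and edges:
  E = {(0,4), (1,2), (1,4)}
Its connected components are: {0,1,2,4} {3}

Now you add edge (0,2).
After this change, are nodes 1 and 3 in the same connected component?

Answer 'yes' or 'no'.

Initial components: {0,1,2,4} {3}
Adding edge (0,2): both already in same component {0,1,2,4}. No change.
New components: {0,1,2,4} {3}
Are 1 and 3 in the same component? no

Answer: no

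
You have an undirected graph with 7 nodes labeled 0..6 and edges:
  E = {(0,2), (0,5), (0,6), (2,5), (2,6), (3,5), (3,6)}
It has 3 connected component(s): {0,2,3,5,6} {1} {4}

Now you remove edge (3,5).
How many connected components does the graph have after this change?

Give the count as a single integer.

Initial component count: 3
Remove (3,5): not a bridge. Count unchanged: 3.
  After removal, components: {0,2,3,5,6} {1} {4}
New component count: 3

Answer: 3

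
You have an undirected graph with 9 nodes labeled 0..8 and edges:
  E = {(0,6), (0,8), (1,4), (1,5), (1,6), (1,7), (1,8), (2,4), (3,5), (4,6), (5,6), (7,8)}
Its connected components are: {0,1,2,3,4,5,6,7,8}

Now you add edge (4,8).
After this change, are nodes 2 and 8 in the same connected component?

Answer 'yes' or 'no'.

Initial components: {0,1,2,3,4,5,6,7,8}
Adding edge (4,8): both already in same component {0,1,2,3,4,5,6,7,8}. No change.
New components: {0,1,2,3,4,5,6,7,8}
Are 2 and 8 in the same component? yes

Answer: yes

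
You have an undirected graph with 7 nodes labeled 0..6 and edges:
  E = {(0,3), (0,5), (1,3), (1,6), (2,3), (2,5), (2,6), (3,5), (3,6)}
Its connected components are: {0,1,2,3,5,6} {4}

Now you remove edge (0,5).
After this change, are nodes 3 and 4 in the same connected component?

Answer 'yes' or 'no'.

Initial components: {0,1,2,3,5,6} {4}
Removing edge (0,5): not a bridge — component count unchanged at 2.
New components: {0,1,2,3,5,6} {4}
Are 3 and 4 in the same component? no

Answer: no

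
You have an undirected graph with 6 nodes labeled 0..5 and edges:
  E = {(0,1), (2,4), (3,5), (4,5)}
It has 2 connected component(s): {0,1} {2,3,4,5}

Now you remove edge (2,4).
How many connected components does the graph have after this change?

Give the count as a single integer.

Answer: 3

Derivation:
Initial component count: 2
Remove (2,4): it was a bridge. Count increases: 2 -> 3.
  After removal, components: {0,1} {2} {3,4,5}
New component count: 3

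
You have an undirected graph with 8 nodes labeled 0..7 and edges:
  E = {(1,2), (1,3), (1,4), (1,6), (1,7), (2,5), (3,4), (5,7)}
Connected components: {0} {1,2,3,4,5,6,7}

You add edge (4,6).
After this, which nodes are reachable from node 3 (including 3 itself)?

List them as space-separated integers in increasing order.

Before: nodes reachable from 3: {1,2,3,4,5,6,7}
Adding (4,6): both endpoints already in same component. Reachability from 3 unchanged.
After: nodes reachable from 3: {1,2,3,4,5,6,7}

Answer: 1 2 3 4 5 6 7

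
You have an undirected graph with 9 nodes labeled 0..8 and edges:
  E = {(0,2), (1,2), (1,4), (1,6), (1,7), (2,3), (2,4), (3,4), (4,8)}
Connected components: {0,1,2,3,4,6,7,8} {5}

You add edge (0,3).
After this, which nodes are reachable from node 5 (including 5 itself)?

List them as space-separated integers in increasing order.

Before: nodes reachable from 5: {5}
Adding (0,3): both endpoints already in same component. Reachability from 5 unchanged.
After: nodes reachable from 5: {5}

Answer: 5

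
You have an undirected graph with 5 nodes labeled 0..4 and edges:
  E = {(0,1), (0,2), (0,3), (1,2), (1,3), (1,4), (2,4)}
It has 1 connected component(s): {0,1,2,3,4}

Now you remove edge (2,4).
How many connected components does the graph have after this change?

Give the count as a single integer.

Initial component count: 1
Remove (2,4): not a bridge. Count unchanged: 1.
  After removal, components: {0,1,2,3,4}
New component count: 1

Answer: 1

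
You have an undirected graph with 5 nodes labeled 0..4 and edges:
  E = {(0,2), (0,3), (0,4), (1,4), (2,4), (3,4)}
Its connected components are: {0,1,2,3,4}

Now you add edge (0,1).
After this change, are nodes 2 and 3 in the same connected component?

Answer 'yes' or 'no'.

Answer: yes

Derivation:
Initial components: {0,1,2,3,4}
Adding edge (0,1): both already in same component {0,1,2,3,4}. No change.
New components: {0,1,2,3,4}
Are 2 and 3 in the same component? yes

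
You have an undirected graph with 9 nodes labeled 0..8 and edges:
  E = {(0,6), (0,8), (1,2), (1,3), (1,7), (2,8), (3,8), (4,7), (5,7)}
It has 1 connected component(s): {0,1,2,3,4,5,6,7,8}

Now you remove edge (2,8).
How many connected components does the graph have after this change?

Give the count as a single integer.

Answer: 1

Derivation:
Initial component count: 1
Remove (2,8): not a bridge. Count unchanged: 1.
  After removal, components: {0,1,2,3,4,5,6,7,8}
New component count: 1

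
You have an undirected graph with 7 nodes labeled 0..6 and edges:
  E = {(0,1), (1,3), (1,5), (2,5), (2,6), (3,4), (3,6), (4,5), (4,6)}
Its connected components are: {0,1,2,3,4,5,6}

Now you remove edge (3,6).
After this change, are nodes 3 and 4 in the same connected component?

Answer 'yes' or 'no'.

Answer: yes

Derivation:
Initial components: {0,1,2,3,4,5,6}
Removing edge (3,6): not a bridge — component count unchanged at 1.
New components: {0,1,2,3,4,5,6}
Are 3 and 4 in the same component? yes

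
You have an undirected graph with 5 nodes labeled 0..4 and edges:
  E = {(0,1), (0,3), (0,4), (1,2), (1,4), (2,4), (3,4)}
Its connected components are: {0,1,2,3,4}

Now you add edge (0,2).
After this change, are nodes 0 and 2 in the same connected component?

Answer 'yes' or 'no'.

Answer: yes

Derivation:
Initial components: {0,1,2,3,4}
Adding edge (0,2): both already in same component {0,1,2,3,4}. No change.
New components: {0,1,2,3,4}
Are 0 and 2 in the same component? yes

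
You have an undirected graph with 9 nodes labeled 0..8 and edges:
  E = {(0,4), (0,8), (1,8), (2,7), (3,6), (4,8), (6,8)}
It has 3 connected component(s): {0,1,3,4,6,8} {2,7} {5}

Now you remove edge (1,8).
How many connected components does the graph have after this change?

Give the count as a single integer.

Answer: 4

Derivation:
Initial component count: 3
Remove (1,8): it was a bridge. Count increases: 3 -> 4.
  After removal, components: {0,3,4,6,8} {1} {2,7} {5}
New component count: 4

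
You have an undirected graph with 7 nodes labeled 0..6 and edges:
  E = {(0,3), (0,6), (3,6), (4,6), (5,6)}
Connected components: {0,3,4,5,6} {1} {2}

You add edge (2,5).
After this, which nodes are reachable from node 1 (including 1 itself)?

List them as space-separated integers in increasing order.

Answer: 1

Derivation:
Before: nodes reachable from 1: {1}
Adding (2,5): merges two components, but neither contains 1. Reachability from 1 unchanged.
After: nodes reachable from 1: {1}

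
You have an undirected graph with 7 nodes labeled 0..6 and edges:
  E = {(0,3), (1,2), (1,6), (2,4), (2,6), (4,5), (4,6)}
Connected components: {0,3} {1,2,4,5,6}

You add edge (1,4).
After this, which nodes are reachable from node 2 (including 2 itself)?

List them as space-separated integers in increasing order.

Answer: 1 2 4 5 6

Derivation:
Before: nodes reachable from 2: {1,2,4,5,6}
Adding (1,4): both endpoints already in same component. Reachability from 2 unchanged.
After: nodes reachable from 2: {1,2,4,5,6}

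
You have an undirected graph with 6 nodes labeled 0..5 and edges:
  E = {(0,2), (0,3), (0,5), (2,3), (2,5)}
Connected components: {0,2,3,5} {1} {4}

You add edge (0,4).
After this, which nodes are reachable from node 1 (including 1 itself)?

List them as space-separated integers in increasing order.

Before: nodes reachable from 1: {1}
Adding (0,4): merges two components, but neither contains 1. Reachability from 1 unchanged.
After: nodes reachable from 1: {1}

Answer: 1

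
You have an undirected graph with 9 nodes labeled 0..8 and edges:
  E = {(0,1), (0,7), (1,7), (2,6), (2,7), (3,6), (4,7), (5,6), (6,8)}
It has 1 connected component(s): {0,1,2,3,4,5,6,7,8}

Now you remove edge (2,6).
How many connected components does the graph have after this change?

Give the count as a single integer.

Answer: 2

Derivation:
Initial component count: 1
Remove (2,6): it was a bridge. Count increases: 1 -> 2.
  After removal, components: {0,1,2,4,7} {3,5,6,8}
New component count: 2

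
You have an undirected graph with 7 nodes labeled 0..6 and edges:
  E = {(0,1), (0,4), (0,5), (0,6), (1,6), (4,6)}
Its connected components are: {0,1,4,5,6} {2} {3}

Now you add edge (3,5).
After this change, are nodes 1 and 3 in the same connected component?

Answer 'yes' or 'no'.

Initial components: {0,1,4,5,6} {2} {3}
Adding edge (3,5): merges {3} and {0,1,4,5,6}.
New components: {0,1,3,4,5,6} {2}
Are 1 and 3 in the same component? yes

Answer: yes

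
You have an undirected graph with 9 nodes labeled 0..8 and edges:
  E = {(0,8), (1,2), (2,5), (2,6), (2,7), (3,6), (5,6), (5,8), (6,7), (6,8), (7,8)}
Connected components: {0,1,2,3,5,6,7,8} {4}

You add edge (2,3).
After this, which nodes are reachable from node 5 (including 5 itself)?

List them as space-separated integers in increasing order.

Before: nodes reachable from 5: {0,1,2,3,5,6,7,8}
Adding (2,3): both endpoints already in same component. Reachability from 5 unchanged.
After: nodes reachable from 5: {0,1,2,3,5,6,7,8}

Answer: 0 1 2 3 5 6 7 8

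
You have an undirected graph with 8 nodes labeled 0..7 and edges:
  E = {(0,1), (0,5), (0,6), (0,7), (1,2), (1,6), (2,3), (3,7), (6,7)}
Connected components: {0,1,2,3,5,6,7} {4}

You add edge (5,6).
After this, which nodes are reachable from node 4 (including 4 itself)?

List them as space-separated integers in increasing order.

Before: nodes reachable from 4: {4}
Adding (5,6): both endpoints already in same component. Reachability from 4 unchanged.
After: nodes reachable from 4: {4}

Answer: 4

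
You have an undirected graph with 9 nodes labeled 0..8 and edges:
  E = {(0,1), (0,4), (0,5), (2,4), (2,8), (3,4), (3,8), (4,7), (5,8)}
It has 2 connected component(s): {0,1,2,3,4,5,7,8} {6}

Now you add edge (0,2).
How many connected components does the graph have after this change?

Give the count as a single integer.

Initial component count: 2
Add (0,2): endpoints already in same component. Count unchanged: 2.
New component count: 2

Answer: 2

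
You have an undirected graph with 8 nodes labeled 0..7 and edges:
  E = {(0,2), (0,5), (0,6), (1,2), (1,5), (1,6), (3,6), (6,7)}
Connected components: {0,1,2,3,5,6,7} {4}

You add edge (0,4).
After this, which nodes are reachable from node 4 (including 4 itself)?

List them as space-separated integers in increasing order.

Before: nodes reachable from 4: {4}
Adding (0,4): merges 4's component with another. Reachability grows.
After: nodes reachable from 4: {0,1,2,3,4,5,6,7}

Answer: 0 1 2 3 4 5 6 7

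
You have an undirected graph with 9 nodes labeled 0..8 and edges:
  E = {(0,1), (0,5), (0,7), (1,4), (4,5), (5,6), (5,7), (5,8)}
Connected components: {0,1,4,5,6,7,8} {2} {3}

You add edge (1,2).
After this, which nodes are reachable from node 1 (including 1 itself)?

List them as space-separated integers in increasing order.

Answer: 0 1 2 4 5 6 7 8

Derivation:
Before: nodes reachable from 1: {0,1,4,5,6,7,8}
Adding (1,2): merges 1's component with another. Reachability grows.
After: nodes reachable from 1: {0,1,2,4,5,6,7,8}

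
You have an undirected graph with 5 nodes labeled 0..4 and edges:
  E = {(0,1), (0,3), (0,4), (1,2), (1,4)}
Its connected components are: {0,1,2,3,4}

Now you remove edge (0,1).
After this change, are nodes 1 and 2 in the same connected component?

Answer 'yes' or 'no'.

Answer: yes

Derivation:
Initial components: {0,1,2,3,4}
Removing edge (0,1): not a bridge — component count unchanged at 1.
New components: {0,1,2,3,4}
Are 1 and 2 in the same component? yes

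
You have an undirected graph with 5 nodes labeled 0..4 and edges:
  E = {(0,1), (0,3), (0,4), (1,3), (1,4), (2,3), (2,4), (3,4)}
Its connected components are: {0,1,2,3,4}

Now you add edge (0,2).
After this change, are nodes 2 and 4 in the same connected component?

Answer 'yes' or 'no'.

Answer: yes

Derivation:
Initial components: {0,1,2,3,4}
Adding edge (0,2): both already in same component {0,1,2,3,4}. No change.
New components: {0,1,2,3,4}
Are 2 and 4 in the same component? yes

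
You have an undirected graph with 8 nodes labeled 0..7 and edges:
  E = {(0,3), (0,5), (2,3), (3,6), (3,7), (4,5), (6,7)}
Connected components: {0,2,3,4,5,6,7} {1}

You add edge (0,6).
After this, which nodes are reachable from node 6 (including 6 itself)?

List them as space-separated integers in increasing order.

Answer: 0 2 3 4 5 6 7

Derivation:
Before: nodes reachable from 6: {0,2,3,4,5,6,7}
Adding (0,6): both endpoints already in same component. Reachability from 6 unchanged.
After: nodes reachable from 6: {0,2,3,4,5,6,7}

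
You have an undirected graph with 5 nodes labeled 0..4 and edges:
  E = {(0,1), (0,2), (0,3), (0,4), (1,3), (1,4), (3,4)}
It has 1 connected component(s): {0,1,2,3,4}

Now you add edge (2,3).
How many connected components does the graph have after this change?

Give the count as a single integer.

Initial component count: 1
Add (2,3): endpoints already in same component. Count unchanged: 1.
New component count: 1

Answer: 1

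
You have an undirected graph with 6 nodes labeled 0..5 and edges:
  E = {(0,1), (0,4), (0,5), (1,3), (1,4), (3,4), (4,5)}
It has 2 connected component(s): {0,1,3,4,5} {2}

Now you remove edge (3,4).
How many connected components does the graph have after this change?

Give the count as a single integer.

Answer: 2

Derivation:
Initial component count: 2
Remove (3,4): not a bridge. Count unchanged: 2.
  After removal, components: {0,1,3,4,5} {2}
New component count: 2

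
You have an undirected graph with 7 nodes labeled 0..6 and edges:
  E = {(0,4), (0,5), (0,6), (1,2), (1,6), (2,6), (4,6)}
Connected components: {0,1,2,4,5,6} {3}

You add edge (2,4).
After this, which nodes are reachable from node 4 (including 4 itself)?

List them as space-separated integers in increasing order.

Before: nodes reachable from 4: {0,1,2,4,5,6}
Adding (2,4): both endpoints already in same component. Reachability from 4 unchanged.
After: nodes reachable from 4: {0,1,2,4,5,6}

Answer: 0 1 2 4 5 6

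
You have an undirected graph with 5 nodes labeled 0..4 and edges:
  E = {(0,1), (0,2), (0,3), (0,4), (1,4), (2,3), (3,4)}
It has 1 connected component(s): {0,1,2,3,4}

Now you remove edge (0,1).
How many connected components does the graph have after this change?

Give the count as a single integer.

Initial component count: 1
Remove (0,1): not a bridge. Count unchanged: 1.
  After removal, components: {0,1,2,3,4}
New component count: 1

Answer: 1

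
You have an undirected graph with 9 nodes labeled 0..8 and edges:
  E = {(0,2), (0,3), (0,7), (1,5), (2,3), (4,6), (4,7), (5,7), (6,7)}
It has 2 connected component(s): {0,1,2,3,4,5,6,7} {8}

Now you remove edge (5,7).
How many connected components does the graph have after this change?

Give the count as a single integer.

Answer: 3

Derivation:
Initial component count: 2
Remove (5,7): it was a bridge. Count increases: 2 -> 3.
  After removal, components: {0,2,3,4,6,7} {1,5} {8}
New component count: 3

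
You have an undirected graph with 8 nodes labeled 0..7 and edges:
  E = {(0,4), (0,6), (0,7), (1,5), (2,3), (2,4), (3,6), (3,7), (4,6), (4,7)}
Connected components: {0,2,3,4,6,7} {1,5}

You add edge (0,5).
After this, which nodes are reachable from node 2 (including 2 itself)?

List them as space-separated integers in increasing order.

Before: nodes reachable from 2: {0,2,3,4,6,7}
Adding (0,5): merges 2's component with another. Reachability grows.
After: nodes reachable from 2: {0,1,2,3,4,5,6,7}

Answer: 0 1 2 3 4 5 6 7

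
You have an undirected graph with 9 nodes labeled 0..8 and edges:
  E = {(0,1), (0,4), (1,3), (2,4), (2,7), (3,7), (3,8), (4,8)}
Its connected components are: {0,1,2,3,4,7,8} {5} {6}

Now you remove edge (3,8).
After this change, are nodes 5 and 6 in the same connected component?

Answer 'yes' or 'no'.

Initial components: {0,1,2,3,4,7,8} {5} {6}
Removing edge (3,8): not a bridge — component count unchanged at 3.
New components: {0,1,2,3,4,7,8} {5} {6}
Are 5 and 6 in the same component? no

Answer: no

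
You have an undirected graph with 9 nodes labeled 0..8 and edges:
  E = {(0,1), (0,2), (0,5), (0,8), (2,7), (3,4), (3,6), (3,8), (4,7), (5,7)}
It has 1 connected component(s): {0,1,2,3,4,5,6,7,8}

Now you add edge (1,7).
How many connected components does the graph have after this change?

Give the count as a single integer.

Initial component count: 1
Add (1,7): endpoints already in same component. Count unchanged: 1.
New component count: 1

Answer: 1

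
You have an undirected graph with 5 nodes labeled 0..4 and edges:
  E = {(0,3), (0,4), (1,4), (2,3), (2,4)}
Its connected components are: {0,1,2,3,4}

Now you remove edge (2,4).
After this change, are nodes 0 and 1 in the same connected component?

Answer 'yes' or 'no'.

Initial components: {0,1,2,3,4}
Removing edge (2,4): not a bridge — component count unchanged at 1.
New components: {0,1,2,3,4}
Are 0 and 1 in the same component? yes

Answer: yes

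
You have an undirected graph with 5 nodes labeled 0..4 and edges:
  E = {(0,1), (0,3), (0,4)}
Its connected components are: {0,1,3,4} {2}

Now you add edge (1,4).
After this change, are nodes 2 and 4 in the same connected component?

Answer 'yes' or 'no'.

Answer: no

Derivation:
Initial components: {0,1,3,4} {2}
Adding edge (1,4): both already in same component {0,1,3,4}. No change.
New components: {0,1,3,4} {2}
Are 2 and 4 in the same component? no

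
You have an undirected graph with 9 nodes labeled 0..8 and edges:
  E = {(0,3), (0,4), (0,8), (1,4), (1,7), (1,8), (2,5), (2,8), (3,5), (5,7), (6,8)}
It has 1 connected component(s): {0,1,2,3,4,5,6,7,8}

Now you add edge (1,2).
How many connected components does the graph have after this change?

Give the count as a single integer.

Initial component count: 1
Add (1,2): endpoints already in same component. Count unchanged: 1.
New component count: 1

Answer: 1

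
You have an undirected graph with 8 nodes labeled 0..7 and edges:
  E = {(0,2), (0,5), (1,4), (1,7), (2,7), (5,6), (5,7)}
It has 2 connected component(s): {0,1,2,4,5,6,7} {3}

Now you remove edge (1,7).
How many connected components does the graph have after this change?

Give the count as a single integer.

Initial component count: 2
Remove (1,7): it was a bridge. Count increases: 2 -> 3.
  After removal, components: {0,2,5,6,7} {1,4} {3}
New component count: 3

Answer: 3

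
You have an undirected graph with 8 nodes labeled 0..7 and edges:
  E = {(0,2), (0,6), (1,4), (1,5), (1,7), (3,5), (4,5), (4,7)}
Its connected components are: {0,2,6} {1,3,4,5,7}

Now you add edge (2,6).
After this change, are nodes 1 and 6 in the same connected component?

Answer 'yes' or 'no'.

Answer: no

Derivation:
Initial components: {0,2,6} {1,3,4,5,7}
Adding edge (2,6): both already in same component {0,2,6}. No change.
New components: {0,2,6} {1,3,4,5,7}
Are 1 and 6 in the same component? no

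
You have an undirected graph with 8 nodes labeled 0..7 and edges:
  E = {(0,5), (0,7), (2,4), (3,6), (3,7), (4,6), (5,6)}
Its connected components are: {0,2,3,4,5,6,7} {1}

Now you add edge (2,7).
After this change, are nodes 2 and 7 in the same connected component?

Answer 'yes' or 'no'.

Answer: yes

Derivation:
Initial components: {0,2,3,4,5,6,7} {1}
Adding edge (2,7): both already in same component {0,2,3,4,5,6,7}. No change.
New components: {0,2,3,4,5,6,7} {1}
Are 2 and 7 in the same component? yes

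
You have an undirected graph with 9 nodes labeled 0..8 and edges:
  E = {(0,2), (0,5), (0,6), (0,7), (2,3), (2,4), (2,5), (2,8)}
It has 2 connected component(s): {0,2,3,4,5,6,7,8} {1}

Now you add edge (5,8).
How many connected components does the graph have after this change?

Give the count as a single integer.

Answer: 2

Derivation:
Initial component count: 2
Add (5,8): endpoints already in same component. Count unchanged: 2.
New component count: 2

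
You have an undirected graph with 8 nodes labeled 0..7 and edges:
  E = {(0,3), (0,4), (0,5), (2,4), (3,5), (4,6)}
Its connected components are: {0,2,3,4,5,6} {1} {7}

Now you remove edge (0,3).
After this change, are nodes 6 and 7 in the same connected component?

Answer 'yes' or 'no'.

Initial components: {0,2,3,4,5,6} {1} {7}
Removing edge (0,3): not a bridge — component count unchanged at 3.
New components: {0,2,3,4,5,6} {1} {7}
Are 6 and 7 in the same component? no

Answer: no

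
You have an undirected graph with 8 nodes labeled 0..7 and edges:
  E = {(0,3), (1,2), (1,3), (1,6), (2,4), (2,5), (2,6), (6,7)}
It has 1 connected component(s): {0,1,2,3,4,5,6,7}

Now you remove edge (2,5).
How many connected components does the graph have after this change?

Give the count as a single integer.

Initial component count: 1
Remove (2,5): it was a bridge. Count increases: 1 -> 2.
  After removal, components: {0,1,2,3,4,6,7} {5}
New component count: 2

Answer: 2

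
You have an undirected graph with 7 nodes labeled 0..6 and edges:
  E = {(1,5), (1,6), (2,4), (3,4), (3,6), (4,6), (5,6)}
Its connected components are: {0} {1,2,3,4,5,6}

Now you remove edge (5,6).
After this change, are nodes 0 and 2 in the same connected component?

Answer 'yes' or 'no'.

Initial components: {0} {1,2,3,4,5,6}
Removing edge (5,6): not a bridge — component count unchanged at 2.
New components: {0} {1,2,3,4,5,6}
Are 0 and 2 in the same component? no

Answer: no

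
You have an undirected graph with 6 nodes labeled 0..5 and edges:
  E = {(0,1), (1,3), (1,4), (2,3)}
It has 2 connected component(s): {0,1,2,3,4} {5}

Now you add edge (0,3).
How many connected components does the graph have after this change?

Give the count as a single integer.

Initial component count: 2
Add (0,3): endpoints already in same component. Count unchanged: 2.
New component count: 2

Answer: 2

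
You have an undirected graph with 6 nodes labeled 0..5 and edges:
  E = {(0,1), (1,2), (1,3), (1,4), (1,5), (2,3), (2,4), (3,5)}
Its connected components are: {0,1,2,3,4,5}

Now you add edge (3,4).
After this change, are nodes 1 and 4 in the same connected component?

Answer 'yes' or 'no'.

Initial components: {0,1,2,3,4,5}
Adding edge (3,4): both already in same component {0,1,2,3,4,5}. No change.
New components: {0,1,2,3,4,5}
Are 1 and 4 in the same component? yes

Answer: yes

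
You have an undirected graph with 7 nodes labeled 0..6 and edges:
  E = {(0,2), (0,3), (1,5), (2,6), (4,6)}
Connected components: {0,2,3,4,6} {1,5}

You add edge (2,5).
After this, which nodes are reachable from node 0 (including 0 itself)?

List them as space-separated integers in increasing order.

Answer: 0 1 2 3 4 5 6

Derivation:
Before: nodes reachable from 0: {0,2,3,4,6}
Adding (2,5): merges 0's component with another. Reachability grows.
After: nodes reachable from 0: {0,1,2,3,4,5,6}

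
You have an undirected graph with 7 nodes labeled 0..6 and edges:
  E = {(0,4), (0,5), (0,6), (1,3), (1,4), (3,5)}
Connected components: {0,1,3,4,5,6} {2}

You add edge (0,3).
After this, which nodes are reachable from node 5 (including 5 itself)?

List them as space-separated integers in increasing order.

Before: nodes reachable from 5: {0,1,3,4,5,6}
Adding (0,3): both endpoints already in same component. Reachability from 5 unchanged.
After: nodes reachable from 5: {0,1,3,4,5,6}

Answer: 0 1 3 4 5 6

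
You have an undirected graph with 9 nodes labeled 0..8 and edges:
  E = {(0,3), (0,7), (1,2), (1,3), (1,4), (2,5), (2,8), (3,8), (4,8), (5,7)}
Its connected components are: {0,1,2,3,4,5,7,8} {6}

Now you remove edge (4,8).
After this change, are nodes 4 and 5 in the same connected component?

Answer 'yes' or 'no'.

Initial components: {0,1,2,3,4,5,7,8} {6}
Removing edge (4,8): not a bridge — component count unchanged at 2.
New components: {0,1,2,3,4,5,7,8} {6}
Are 4 and 5 in the same component? yes

Answer: yes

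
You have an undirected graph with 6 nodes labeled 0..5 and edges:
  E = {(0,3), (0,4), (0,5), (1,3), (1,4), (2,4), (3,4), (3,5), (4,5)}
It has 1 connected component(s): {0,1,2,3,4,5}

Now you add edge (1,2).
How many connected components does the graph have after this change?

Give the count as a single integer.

Initial component count: 1
Add (1,2): endpoints already in same component. Count unchanged: 1.
New component count: 1

Answer: 1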